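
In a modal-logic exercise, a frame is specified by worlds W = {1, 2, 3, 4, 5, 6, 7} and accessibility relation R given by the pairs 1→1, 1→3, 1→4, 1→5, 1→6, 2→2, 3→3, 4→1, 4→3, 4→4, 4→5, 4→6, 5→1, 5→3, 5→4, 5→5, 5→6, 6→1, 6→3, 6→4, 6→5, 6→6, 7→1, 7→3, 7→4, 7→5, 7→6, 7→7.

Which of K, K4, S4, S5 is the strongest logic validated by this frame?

S4

Transitive (axiom 4): yes — every two-step R-path is closed by a direct edge.
Reflexive (axiom T): yes — every world is R-related to itself.
Euclidean (axiom 5): no — 1 R 3 and 1 R 4, but not 3 R 4.
So F validates K, K4, S4; S5 would additionally require R to be Euclidean. The strongest is S4.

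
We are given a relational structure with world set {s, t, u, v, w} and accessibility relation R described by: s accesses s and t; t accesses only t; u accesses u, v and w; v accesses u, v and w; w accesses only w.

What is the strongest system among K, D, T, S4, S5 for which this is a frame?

S4

Serial (axiom D): yes — every world has a successor (e.g. s R s).
Reflexive (axiom T): yes — every world is R-related to itself.
Transitive (axiom 4): yes — every two-step R-path is closed by a direct edge.
Euclidean (axiom 5): no — u R w and u R v, but not w R v.
So F validates K, D, T, S4; S5 would additionally require R to be Euclidean. The strongest is S4.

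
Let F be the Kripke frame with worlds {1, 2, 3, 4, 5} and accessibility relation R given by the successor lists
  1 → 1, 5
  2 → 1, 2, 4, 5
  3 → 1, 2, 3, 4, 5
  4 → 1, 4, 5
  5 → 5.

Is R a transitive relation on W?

Transitive: yes — every two-step R-path is closed by a direct edge.

Yes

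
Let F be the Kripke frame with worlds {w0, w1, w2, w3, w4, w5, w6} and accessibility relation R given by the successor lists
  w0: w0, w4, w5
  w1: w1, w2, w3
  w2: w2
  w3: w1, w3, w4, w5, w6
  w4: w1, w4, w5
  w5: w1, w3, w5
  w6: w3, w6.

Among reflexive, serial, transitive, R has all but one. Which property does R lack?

Reflexive: yes — every world is R-related to itself.
Serial: yes — every world has a successor (e.g. w0 R w0).
Transitive: no — w0 R w4 and w4 R w1, but not w0 R w1.
Only transitive fails.

transitive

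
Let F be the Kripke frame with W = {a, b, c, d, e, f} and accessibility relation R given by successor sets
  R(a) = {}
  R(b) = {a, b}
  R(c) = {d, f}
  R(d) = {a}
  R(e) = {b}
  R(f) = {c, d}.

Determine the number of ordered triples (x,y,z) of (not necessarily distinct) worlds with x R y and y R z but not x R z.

Enumerating: (c,d,a), (c,f,c), (e,b,a), (f,c,f), (f,d,a).

5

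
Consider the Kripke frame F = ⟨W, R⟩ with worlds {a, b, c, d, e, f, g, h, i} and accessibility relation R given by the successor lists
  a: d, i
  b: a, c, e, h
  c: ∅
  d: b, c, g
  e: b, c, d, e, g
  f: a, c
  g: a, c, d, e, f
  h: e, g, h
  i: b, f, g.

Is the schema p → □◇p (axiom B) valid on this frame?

No

By correspondence theory, B is valid on a frame iff R is symmetric.
Symmetric: no — a R d but not d R a.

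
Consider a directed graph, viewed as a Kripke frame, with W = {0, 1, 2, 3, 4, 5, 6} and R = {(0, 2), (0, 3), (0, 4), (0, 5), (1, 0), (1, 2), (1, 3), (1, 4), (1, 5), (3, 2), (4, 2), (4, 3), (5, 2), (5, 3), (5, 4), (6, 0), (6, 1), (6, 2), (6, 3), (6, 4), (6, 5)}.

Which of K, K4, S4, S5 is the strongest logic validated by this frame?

Transitive (axiom 4): yes — every two-step R-path is closed by a direct edge.
Reflexive (axiom T): no — 0 is not related to itself.
Euclidean (axiom 5): no — 0 R 2 and 0 R 3, but not 2 R 3.
So F validates K, K4; S4 would additionally require R to be reflexive. The strongest is K4.

K4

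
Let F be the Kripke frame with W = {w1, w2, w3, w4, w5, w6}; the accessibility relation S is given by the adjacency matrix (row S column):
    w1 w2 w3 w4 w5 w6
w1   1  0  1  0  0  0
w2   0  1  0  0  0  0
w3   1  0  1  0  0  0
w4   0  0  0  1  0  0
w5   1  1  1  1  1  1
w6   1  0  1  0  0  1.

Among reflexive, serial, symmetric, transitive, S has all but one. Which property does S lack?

symmetric

Reflexive: yes — every world is S-related to itself.
Serial: yes — every world has a successor (e.g. w1 S w1).
Symmetric: no — w5 S w1 but not w1 S w5.
Transitive: yes — every two-step S-path is closed by a direct edge.
Only symmetric fails.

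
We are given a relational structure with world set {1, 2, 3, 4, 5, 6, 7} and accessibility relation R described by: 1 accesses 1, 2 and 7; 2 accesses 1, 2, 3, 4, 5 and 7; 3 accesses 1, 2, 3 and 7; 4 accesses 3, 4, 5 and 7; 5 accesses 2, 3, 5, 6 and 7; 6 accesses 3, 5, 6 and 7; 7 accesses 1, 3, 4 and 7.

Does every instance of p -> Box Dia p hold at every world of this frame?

No

The schema B characterises exactly the symmetric frames.
Symmetric: no — 2 R 4 but not 4 R 2.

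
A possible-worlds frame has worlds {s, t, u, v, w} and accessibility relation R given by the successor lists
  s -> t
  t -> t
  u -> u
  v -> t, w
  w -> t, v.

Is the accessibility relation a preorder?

Reflexive: no — s is not related to itself.
Transitive: no — v R w and w R v, but not v R v.
So R is not a preorder.

No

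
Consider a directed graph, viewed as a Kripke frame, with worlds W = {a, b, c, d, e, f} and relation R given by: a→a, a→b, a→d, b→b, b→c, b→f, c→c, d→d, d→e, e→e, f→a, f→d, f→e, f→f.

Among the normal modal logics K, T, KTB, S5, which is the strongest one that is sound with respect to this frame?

T

Reflexive (axiom T): yes — every world is R-related to itself.
Symmetric (axiom B): no — a R b but not b R a.
Euclidean (axiom 5): no — a R b and a R d, but not b R d.
So F validates K, T; KTB would additionally require R to be symmetric. The strongest is T.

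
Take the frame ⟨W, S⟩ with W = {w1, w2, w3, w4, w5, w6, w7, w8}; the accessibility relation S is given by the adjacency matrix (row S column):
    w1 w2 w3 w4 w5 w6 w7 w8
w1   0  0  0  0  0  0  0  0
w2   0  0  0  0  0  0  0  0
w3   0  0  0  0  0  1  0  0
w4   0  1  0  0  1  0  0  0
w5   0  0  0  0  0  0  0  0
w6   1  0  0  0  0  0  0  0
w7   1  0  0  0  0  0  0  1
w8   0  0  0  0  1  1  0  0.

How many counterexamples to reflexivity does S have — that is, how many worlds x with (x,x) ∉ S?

8

Enumerating: w1, w2, w3, w4, w5, w6, w7, w8.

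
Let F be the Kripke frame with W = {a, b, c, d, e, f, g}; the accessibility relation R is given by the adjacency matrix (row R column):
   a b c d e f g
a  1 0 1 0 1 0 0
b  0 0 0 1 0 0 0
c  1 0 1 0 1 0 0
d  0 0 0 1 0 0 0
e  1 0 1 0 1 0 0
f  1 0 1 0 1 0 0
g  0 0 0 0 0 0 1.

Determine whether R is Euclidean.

Euclidean: yes — any two successors of a common world are R-related.

Yes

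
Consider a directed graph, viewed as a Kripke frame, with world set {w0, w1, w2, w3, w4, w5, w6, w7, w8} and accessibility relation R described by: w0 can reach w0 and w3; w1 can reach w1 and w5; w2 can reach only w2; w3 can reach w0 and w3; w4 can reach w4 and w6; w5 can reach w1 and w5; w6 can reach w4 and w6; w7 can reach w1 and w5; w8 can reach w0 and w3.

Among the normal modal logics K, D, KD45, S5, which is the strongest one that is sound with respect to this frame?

KD45

Serial (axiom D): yes — every world has a successor (e.g. w0 R w0).
Euclidean (axiom 5): yes — any two successors of a common world are R-related.
Transitive (axiom 4): yes — every two-step R-path is closed by a direct edge.
Reflexive (axiom T): no — w7 is not related to itself.
So F validates K, D, KD45; S5 would additionally require R to be reflexive. The strongest is KD45.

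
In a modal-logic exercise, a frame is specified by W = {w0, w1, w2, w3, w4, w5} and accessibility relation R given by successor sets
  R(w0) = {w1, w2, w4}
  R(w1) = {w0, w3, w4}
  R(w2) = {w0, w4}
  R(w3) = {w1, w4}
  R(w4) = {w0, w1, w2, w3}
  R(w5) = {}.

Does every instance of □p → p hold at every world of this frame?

By correspondence theory, T is valid on a frame iff R is reflexive.
Reflexive: no — w0 is not related to itself.

No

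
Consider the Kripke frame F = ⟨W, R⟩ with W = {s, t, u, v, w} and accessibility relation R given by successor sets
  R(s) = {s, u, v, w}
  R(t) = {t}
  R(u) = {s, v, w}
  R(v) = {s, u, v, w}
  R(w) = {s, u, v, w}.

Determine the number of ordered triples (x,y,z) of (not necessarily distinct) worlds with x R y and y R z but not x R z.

3

Enumerating: (u,s,u), (u,v,u), (u,w,u).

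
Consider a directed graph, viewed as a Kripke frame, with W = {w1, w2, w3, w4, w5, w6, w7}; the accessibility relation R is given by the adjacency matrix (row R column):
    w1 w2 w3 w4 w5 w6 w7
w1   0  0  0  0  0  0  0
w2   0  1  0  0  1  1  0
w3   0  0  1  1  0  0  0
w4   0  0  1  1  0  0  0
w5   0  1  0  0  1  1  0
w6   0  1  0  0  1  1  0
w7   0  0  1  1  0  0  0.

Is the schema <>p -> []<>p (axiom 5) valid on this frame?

Axiom 5 corresponds to the accessibility relation being Euclidean.
Euclidean: yes — any two successors of a common world are R-related.

Yes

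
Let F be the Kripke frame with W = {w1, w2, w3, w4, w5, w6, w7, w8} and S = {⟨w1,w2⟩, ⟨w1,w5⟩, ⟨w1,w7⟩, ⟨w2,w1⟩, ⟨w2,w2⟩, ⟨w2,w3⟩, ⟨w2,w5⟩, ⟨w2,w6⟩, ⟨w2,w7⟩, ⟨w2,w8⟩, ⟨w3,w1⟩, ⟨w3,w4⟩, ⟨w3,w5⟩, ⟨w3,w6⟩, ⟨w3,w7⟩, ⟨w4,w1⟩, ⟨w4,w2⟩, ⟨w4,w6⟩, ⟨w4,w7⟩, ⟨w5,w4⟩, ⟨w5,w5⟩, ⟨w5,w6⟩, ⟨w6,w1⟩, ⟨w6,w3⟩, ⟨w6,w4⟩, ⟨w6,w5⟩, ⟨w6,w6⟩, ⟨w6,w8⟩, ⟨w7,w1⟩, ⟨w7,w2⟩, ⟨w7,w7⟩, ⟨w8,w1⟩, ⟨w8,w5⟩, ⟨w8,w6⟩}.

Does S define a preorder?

Reflexive: no — w1 is not related to itself.
Transitive: no — w1 S w2 and w2 S w3, but not w1 S w3.
So S is not a preorder.

No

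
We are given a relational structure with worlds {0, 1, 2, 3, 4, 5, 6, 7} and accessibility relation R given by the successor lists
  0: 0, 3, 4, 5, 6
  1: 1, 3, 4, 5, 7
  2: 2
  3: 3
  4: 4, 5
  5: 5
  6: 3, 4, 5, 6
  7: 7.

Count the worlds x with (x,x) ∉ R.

R is reflexive; there are no such worlds.

0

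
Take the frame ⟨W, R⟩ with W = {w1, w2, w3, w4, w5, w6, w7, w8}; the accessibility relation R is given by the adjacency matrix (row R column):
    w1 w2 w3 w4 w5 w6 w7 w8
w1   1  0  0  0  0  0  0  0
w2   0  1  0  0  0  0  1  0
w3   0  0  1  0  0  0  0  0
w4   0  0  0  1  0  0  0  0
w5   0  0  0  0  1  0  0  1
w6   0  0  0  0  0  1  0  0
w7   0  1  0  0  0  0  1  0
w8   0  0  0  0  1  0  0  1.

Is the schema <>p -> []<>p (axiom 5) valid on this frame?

The schema 5 characterises exactly the Euclidean frames.
Euclidean: yes — any two successors of a common world are R-related.

Yes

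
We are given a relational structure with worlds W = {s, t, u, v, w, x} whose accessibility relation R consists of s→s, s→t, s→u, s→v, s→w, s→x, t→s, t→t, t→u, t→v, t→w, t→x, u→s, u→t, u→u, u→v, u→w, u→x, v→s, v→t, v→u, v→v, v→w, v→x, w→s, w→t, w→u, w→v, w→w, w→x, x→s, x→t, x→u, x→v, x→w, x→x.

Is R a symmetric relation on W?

Symmetric: yes — every pair in R has its reverse in R.

Yes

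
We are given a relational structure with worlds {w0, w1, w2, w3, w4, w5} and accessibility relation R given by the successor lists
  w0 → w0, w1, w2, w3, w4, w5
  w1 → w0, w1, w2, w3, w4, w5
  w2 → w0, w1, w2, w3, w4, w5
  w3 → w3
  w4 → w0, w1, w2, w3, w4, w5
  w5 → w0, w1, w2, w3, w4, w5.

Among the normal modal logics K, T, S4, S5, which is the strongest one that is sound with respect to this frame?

Reflexive (axiom T): yes — every world is R-related to itself.
Transitive (axiom 4): yes — every two-step R-path is closed by a direct edge.
Euclidean (axiom 5): no — w0 R w3 and w0 R w1, but not w3 R w1.
So F validates K, T, S4; S5 would additionally require R to be Euclidean. The strongest is S4.

S4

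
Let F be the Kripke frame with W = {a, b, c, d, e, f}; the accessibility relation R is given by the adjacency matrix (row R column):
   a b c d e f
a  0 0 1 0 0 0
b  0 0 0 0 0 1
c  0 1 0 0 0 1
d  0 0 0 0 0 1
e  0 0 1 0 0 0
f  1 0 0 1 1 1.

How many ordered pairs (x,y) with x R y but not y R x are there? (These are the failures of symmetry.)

Enumerating: (a,c), (b,f), (c,b), (c,f), (e,c), (f,a), (f,e).

7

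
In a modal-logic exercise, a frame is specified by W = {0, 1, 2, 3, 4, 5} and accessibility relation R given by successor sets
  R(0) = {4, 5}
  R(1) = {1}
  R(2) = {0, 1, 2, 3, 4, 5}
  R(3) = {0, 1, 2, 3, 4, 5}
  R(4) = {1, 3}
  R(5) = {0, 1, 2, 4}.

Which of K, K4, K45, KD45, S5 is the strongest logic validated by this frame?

Transitive (axiom 4): no — 0 R 4 and 4 R 1, but not 0 R 1.
Euclidean (axiom 5): no — 0 R 4 and 0 R 5, but not 4 R 5.
Serial (axiom D): yes — every world has a successor (e.g. 0 R 4).
Reflexive (axiom T): no — 0 is not related to itself.
So F validates K; K4 would additionally require R to be transitive. The strongest is K.

K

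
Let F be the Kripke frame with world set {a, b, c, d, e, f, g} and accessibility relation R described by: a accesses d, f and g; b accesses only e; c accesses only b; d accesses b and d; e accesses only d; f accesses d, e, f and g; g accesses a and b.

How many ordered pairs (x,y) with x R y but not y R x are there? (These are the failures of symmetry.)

Enumerating: (a,d), (a,f), (b,e), (c,b), (d,b), (e,d), (f,d), (f,e), (f,g), (g,b).

10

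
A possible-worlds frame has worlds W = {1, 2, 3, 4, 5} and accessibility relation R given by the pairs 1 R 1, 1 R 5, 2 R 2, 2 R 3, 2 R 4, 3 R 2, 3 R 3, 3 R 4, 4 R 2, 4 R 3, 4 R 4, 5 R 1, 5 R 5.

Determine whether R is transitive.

Transitive: yes — every two-step R-path is closed by a direct edge.

Yes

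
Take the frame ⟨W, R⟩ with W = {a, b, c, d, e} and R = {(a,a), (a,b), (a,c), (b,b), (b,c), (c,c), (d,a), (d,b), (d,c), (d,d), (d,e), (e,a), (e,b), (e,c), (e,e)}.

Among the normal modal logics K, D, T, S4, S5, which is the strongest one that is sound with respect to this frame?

S4

Serial (axiom D): yes — every world has a successor (e.g. a R a).
Reflexive (axiom T): yes — every world is R-related to itself.
Transitive (axiom 4): yes — every two-step R-path is closed by a direct edge.
Euclidean (axiom 5): no — a R c and a R b, but not c R b.
So F validates K, D, T, S4; S5 would additionally require R to be Euclidean. The strongest is S4.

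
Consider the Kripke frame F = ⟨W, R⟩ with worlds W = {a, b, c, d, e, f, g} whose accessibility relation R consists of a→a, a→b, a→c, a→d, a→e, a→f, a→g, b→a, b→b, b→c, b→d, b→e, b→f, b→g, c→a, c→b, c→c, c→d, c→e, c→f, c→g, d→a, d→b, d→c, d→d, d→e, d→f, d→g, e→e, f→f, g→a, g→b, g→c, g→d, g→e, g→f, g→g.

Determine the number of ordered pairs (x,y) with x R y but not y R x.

Enumerating: (a,e), (a,f), (b,e), (b,f), (c,e), (c,f), (d,e), (d,f), (g,e), (g,f).

10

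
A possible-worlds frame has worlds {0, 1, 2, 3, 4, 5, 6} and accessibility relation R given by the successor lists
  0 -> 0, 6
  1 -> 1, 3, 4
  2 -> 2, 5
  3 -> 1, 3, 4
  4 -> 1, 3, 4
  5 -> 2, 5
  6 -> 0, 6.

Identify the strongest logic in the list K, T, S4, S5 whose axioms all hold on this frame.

Reflexive (axiom T): yes — every world is R-related to itself.
Transitive (axiom 4): yes — every two-step R-path is closed by a direct edge.
Euclidean (axiom 5): yes — any two successors of a common world are R-related.
So F validates K, T, S4, S5. The strongest is S5.

S5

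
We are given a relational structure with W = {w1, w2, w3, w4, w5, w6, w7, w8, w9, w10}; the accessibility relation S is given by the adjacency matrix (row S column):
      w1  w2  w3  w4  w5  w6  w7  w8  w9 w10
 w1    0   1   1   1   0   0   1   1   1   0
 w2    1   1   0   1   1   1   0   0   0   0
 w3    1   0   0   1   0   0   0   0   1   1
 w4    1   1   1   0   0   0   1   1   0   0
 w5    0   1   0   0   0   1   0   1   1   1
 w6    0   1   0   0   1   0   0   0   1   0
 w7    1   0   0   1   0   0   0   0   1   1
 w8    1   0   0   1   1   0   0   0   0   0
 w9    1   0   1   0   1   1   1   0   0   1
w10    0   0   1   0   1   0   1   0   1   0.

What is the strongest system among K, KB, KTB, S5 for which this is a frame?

KB

Symmetric (axiom B): yes — every pair in S has its reverse in S.
Reflexive (axiom T): no — w1 is not related to itself.
Euclidean (axiom 5): no — w1 S w2 and w1 S w3, but not w2 S w3.
So F validates K, KB; KTB would additionally require S to be reflexive. The strongest is KB.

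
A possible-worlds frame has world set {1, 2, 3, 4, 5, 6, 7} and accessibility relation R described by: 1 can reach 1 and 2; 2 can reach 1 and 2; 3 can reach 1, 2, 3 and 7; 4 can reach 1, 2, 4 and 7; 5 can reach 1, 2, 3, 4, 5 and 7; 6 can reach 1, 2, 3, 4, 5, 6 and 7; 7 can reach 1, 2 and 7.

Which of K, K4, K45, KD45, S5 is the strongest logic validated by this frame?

K4

Transitive (axiom 4): yes — every two-step R-path is closed by a direct edge.
Euclidean (axiom 5): no — 3 R 1 and 3 R 7, but not 1 R 7.
Serial (axiom D): yes — every world has a successor (e.g. 1 R 1).
Reflexive (axiom T): yes — every world is R-related to itself.
So F validates K, K4; K45 would additionally require R to be Euclidean. The strongest is K4.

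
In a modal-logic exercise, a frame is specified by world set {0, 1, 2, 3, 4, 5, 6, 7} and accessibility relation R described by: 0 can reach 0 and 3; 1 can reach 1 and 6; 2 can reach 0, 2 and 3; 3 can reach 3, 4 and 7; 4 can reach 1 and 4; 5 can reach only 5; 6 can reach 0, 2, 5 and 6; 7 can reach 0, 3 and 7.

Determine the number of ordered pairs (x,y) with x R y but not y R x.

Enumerating: (0,3), (1,6), (2,0), (2,3), (3,4), (4,1), (6,0), (6,2), (6,5), (7,0).

10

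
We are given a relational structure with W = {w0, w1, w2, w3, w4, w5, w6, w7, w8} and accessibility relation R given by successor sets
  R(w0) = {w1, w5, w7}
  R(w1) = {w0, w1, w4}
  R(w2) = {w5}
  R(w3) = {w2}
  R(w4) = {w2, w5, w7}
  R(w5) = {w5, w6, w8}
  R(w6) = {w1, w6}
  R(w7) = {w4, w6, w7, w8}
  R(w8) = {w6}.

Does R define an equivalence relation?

No

Reflexive: no — w0 is not related to itself.
Symmetric: no — w0 R w5 but not w5 R w0.
Transitive: no — w0 R w1 and w1 R w4, but not w0 R w4.
So R is not an equivalence relation.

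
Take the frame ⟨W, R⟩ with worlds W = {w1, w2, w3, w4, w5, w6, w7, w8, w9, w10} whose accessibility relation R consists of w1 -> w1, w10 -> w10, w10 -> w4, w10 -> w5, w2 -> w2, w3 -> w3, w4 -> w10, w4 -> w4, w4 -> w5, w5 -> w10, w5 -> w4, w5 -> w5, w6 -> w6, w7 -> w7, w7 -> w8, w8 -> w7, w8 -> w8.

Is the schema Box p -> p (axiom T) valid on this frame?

No

By correspondence theory, T is valid on a frame iff R is reflexive.
Reflexive: no — w9 is not related to itself.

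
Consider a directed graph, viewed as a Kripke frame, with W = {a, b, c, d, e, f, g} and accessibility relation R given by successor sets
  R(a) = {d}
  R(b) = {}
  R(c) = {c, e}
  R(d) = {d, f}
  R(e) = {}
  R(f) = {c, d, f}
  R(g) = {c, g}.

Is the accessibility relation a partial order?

No

Reflexive: no — a is not related to itself.
Transitive: no — a R d and d R f, but not a R f.
Antisymmetric: no — d R f and f R d with d ≠ f.
So R is not a partial order.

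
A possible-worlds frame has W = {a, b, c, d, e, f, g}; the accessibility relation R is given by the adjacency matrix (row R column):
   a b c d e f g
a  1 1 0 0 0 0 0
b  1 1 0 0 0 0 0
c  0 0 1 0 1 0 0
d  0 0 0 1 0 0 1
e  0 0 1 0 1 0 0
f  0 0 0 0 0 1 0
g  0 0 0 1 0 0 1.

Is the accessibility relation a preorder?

Reflexive: yes — every world is R-related to itself.
Transitive: yes — every two-step R-path is closed by a direct edge.
So R is a preorder.

Yes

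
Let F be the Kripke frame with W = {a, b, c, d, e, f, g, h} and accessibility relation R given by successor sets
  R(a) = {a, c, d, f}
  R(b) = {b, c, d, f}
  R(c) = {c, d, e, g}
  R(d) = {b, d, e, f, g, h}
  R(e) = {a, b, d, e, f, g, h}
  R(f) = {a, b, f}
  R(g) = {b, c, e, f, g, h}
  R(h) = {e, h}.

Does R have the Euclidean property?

No

Euclidean: no — a R c and a R f, but not c R f.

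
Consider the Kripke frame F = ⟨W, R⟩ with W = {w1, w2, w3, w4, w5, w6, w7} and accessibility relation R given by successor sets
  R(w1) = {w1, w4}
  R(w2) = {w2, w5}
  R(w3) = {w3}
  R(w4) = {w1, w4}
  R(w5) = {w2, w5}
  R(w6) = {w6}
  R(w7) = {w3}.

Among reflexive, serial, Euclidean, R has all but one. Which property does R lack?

reflexive

Reflexive: no — w7 is not related to itself.
Serial: yes — every world has a successor (e.g. w1 R w1).
Euclidean: yes — any two successors of a common world are R-related.
Only reflexive fails.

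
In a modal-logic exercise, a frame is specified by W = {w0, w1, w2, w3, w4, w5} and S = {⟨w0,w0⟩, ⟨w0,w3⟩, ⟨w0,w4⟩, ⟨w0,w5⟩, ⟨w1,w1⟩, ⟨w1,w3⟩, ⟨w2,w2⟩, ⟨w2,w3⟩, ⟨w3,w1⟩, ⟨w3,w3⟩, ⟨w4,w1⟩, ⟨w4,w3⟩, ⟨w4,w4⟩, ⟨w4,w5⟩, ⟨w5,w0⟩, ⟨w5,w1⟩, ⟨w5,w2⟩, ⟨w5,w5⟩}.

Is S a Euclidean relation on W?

No

Euclidean: no — w0 S w3 and w0 S w4, but not w3 S w4.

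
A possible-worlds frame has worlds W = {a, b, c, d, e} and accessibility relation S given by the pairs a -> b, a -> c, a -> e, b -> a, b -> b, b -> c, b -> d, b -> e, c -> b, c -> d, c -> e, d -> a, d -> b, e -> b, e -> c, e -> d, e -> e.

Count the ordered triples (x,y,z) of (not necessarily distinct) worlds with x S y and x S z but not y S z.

Enumerating: (a,c,c), (b,a,a), (b,a,d), (b,c,a), (b,c,c), (b,d,c), (b,d,d), (b,d,e), (b,e,a), (c,d,d), (c,d,e), (d,a,a), (e,c,c), (e,d,c), (e,d,d), (e,d,e).

16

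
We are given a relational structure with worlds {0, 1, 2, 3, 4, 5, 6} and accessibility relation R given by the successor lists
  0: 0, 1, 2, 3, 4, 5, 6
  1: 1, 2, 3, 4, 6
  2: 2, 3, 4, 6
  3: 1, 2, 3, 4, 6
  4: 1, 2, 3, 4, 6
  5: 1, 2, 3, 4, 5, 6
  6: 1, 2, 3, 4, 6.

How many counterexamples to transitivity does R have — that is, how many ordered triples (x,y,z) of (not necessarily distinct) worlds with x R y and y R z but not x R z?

Enumerating: (2,3,1), (2,4,1), (2,6,1).

3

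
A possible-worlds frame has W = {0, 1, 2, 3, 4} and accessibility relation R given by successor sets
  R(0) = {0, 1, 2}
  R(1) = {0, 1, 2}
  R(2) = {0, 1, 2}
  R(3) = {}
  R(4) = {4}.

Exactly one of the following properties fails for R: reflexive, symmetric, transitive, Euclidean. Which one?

Reflexive: no — 3 is not related to itself.
Symmetric: yes — every pair in R has its reverse in R.
Transitive: yes — every two-step R-path is closed by a direct edge.
Euclidean: yes — any two successors of a common world are R-related.
Only reflexive fails.

reflexive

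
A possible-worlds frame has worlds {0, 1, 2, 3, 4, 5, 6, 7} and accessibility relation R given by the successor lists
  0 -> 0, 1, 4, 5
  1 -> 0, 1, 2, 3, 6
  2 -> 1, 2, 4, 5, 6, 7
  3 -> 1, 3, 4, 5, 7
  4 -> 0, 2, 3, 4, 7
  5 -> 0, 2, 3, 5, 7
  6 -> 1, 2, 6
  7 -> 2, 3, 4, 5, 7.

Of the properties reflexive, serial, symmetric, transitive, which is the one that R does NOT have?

Reflexive: yes — every world is R-related to itself.
Serial: yes — every world has a successor (e.g. 0 R 0).
Symmetric: yes — every pair in R has its reverse in R.
Transitive: no — 0 R 1 and 1 R 2, but not 0 R 2.
Only transitive fails.

transitive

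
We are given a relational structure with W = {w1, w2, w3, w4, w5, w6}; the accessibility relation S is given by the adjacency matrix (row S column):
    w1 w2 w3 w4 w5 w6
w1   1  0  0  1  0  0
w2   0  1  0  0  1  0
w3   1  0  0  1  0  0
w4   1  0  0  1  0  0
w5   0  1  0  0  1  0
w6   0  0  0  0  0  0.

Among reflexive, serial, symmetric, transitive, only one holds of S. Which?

Reflexive: no — w3 is not related to itself.
Serial: no — w6 has no S-successor.
Symmetric: no — w3 S w1 but not w1 S w3.
Transitive: yes — every two-step S-path is closed by a direct edge.
Only transitive holds.

transitive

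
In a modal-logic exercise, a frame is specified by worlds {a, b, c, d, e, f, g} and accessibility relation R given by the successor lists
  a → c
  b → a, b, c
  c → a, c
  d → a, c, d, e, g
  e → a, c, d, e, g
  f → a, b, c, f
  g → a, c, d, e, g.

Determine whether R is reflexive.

Reflexive: no — a is not related to itself.

No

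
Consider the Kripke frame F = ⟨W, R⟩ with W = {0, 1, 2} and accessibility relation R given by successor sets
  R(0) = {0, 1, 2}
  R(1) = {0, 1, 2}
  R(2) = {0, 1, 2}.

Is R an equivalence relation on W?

Yes

Reflexive: yes — every world is R-related to itself.
Symmetric: yes — every pair in R has its reverse in R.
Transitive: yes — every two-step R-path is closed by a direct edge.
So R is an equivalence relation.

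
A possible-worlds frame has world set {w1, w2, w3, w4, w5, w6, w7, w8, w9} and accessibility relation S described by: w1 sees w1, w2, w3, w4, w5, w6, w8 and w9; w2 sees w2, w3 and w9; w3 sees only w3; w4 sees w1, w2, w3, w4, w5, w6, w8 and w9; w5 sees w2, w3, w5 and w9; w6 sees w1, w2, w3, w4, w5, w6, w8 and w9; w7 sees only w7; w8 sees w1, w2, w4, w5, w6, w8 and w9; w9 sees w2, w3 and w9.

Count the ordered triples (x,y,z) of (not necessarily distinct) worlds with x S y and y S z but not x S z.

6

Enumerating: (w8,w1,w3), (w8,w2,w3), (w8,w4,w3), (w8,w5,w3), (w8,w6,w3), (w8,w9,w3).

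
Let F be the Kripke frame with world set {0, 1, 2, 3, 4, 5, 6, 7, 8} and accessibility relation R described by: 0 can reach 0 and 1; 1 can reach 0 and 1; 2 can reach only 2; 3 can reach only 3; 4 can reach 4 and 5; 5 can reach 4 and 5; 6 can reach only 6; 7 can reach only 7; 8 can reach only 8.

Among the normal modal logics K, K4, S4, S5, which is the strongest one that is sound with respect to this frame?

S5

Transitive (axiom 4): yes — every two-step R-path is closed by a direct edge.
Reflexive (axiom T): yes — every world is R-related to itself.
Euclidean (axiom 5): yes — any two successors of a common world are R-related.
So F validates K, K4, S4, S5. The strongest is S5.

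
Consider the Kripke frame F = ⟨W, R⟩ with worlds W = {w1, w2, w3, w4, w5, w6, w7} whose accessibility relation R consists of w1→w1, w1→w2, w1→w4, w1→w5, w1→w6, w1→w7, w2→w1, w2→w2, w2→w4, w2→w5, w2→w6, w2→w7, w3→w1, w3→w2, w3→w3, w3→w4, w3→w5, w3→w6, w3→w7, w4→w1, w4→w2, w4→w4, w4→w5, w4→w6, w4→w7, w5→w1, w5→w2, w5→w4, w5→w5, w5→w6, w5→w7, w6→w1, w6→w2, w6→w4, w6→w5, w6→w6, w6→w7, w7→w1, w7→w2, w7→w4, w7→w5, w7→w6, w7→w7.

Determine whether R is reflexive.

Yes

Reflexive: yes — every world is R-related to itself.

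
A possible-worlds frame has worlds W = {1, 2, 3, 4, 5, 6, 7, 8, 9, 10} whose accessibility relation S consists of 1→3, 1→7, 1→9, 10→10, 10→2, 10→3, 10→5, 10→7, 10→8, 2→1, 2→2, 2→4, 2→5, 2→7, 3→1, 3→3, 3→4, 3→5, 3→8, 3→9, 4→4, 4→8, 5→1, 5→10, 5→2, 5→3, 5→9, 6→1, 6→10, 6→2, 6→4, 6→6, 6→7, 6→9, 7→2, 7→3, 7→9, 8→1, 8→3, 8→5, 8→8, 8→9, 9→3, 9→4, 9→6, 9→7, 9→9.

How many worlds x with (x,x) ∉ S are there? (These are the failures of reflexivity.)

Enumerating: 1, 5, 7.

3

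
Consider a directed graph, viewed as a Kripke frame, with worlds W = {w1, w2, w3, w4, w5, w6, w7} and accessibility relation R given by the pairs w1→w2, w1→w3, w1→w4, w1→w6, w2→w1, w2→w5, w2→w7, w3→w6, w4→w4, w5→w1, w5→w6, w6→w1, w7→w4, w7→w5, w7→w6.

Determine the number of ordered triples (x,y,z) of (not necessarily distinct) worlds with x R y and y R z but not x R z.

Enumerating: (w1,w2,w1), (w1,w2,w5), (w1,w2,w7), (w1,w6,w1), (w2,w1,w2), (w2,w1,w3), (w2,w1,w4), (w2,w1,w6), (w2,w5,w6), (w2,w7,w4), (w2,w7,w6), (w3,w6,w1), … and 9 more.
Total: 21.

21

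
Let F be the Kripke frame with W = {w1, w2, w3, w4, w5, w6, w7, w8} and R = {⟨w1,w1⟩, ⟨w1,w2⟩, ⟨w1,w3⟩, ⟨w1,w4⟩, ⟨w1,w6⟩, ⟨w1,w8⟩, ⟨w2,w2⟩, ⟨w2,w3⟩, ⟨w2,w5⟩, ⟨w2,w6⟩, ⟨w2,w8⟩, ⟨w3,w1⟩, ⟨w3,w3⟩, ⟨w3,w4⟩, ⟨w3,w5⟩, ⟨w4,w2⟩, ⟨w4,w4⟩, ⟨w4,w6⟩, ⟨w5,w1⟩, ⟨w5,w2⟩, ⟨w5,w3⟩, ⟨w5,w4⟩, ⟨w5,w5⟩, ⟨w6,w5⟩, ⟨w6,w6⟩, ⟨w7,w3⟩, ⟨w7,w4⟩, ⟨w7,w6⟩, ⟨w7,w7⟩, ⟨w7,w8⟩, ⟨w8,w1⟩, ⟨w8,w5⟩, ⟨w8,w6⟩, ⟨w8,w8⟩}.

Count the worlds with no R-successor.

0

R is serial; there are no such worlds.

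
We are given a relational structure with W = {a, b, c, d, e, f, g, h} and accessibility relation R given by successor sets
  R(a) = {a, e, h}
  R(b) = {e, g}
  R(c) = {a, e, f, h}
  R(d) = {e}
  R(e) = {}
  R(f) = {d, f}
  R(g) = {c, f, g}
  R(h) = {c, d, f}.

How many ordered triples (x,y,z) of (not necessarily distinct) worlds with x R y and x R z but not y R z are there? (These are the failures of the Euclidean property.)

33

Enumerating: (a,e,a), (a,e,e), (a,e,h), (a,h,a), (a,h,e), (a,h,h), (b,e,e), (b,e,g), (b,g,e), (c,a,f), (c,e,a), (c,e,e), … and 21 more.
Total: 33.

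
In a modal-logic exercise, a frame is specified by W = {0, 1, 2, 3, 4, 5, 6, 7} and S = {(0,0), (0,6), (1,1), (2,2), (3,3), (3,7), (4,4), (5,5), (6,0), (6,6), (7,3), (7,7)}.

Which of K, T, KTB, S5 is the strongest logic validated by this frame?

S5

Reflexive (axiom T): yes — every world is S-related to itself.
Symmetric (axiom B): yes — every pair in S has its reverse in S.
Euclidean (axiom 5): yes — any two successors of a common world are S-related.
So F validates K, T, KTB, S5. The strongest is S5.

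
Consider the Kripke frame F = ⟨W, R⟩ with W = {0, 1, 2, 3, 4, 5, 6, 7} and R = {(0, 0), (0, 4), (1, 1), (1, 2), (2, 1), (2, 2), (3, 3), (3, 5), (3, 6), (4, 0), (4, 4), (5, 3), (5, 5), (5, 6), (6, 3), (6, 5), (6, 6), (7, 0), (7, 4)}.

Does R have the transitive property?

Yes

Transitive: yes — every two-step R-path is closed by a direct edge.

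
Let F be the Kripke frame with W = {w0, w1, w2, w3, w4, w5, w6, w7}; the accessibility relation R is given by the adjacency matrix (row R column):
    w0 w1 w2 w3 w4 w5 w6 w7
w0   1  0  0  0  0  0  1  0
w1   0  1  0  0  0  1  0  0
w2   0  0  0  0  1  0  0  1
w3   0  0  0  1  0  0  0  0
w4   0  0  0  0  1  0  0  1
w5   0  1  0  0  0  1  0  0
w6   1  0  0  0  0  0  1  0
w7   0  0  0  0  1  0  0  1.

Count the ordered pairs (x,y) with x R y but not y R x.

Enumerating: (w2,w4), (w2,w7).

2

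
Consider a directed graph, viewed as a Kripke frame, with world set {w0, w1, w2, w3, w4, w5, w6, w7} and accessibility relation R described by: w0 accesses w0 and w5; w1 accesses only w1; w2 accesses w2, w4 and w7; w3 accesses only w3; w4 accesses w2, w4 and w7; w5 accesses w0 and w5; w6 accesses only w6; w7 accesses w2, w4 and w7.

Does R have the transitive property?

Yes

Transitive: yes — every two-step R-path is closed by a direct edge.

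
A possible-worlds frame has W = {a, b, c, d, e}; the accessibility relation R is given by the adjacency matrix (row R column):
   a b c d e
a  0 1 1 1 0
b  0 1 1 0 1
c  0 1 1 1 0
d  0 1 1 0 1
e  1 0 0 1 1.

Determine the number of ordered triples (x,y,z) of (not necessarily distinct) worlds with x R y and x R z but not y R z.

14

Enumerating: (a,b,d), (a,d,d), (b,c,e), (b,e,b), (b,e,c), (c,b,d), (c,d,d), (d,c,e), (d,e,b), (d,e,c), (e,a,a), (e,a,e), (e,d,a), (e,d,d).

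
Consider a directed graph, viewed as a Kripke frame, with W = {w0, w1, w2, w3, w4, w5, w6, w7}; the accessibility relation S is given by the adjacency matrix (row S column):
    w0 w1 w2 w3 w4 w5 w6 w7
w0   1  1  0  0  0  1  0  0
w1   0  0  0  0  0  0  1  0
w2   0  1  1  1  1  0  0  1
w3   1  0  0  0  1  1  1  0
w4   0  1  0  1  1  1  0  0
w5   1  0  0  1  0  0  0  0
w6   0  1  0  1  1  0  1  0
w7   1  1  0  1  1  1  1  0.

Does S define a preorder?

Reflexive: no — w1 is not related to itself.
Transitive: no — w0 S w1 and w1 S w6, but not w0 S w6.
So S is not a preorder.

No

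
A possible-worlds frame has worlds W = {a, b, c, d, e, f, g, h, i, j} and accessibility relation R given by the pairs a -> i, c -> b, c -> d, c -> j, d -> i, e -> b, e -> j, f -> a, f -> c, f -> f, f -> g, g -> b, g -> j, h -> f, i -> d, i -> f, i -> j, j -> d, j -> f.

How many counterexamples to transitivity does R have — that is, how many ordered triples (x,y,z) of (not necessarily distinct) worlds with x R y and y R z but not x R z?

Enumerating: (a,i,d), (a,i,f), (a,i,j), (c,d,i), (c,j,f), (d,i,d), (d,i,f), (d,i,j), (e,j,d), (e,j,f), (f,a,i), (f,c,b), … and 17 more.
Total: 29.

29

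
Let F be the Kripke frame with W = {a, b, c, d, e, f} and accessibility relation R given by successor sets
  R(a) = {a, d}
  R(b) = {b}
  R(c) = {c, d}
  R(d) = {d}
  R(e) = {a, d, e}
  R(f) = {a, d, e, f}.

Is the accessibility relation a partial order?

Yes

Reflexive: yes — every world is R-related to itself.
Transitive: yes — every two-step R-path is closed by a direct edge.
Antisymmetric: yes — no distinct pair is related both ways.
So R is a partial order.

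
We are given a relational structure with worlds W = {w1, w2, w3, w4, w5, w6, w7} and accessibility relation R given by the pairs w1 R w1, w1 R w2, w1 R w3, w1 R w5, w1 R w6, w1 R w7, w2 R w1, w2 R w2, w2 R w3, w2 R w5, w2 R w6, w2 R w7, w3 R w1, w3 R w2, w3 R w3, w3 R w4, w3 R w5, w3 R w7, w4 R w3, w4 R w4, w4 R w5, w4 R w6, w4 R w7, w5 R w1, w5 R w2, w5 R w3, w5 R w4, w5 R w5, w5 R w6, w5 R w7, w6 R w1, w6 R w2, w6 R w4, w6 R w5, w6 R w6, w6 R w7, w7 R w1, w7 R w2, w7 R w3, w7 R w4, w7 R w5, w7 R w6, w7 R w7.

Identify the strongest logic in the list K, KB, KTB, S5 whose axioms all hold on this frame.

KTB

Symmetric (axiom B): yes — every pair in R has its reverse in R.
Reflexive (axiom T): yes — every world is R-related to itself.
Euclidean (axiom 5): no — w1 R w3 and w1 R w6, but not w3 R w6.
So F validates K, KB, KTB; S5 would additionally require R to be Euclidean. The strongest is KTB.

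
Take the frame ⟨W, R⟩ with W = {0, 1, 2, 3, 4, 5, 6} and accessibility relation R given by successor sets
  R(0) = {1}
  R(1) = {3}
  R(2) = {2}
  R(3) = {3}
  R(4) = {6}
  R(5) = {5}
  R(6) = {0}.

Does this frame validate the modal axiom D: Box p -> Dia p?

Yes

By correspondence theory, D is valid on a frame iff R is serial.
Serial: yes — every world has a successor (e.g. 0 R 1).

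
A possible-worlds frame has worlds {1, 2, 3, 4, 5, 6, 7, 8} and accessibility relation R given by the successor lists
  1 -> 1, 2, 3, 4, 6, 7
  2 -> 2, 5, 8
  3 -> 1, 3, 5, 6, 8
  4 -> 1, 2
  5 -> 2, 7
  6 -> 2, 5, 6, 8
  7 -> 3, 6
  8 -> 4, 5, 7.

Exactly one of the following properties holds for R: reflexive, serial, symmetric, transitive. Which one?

Reflexive: no — 4 is not related to itself.
Serial: yes — every world has a successor (e.g. 1 R 1).
Symmetric: no — 1 R 2 but not 2 R 1.
Transitive: no — 1 R 2 and 2 R 5, but not 1 R 5.
Only serial holds.

serial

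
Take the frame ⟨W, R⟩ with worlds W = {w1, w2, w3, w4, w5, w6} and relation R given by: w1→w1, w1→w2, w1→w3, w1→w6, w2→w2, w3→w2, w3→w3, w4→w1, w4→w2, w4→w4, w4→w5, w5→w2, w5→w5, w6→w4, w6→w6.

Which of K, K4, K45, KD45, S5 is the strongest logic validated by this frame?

K

Transitive (axiom 4): no — w1 R w6 and w6 R w4, but not w1 R w4.
Euclidean (axiom 5): no — w1 R w2 and w1 R w3, but not w2 R w3.
Serial (axiom D): yes — every world has a successor (e.g. w1 R w1).
Reflexive (axiom T): yes — every world is R-related to itself.
So F validates K; K4 would additionally require R to be transitive. The strongest is K.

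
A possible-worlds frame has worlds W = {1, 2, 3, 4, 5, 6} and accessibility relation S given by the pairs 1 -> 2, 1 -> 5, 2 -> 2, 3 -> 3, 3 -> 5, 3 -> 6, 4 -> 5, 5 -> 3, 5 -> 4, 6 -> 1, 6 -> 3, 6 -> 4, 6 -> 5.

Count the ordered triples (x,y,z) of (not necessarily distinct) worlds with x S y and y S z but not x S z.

12

Enumerating: (1,5,3), (1,5,4), (3,5,4), (3,6,1), (3,6,4), (4,5,3), (4,5,4), (5,3,5), (5,3,6), (5,4,5), (6,1,2), (6,3,6).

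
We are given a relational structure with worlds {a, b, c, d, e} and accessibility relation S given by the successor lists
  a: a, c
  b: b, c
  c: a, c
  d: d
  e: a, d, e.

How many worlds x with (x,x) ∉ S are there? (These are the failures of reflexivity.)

S is reflexive; there are no such worlds.

0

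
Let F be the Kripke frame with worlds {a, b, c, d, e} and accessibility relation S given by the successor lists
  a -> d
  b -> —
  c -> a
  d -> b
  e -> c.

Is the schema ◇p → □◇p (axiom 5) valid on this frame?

No

Axiom 5 corresponds to the accessibility relation being Euclidean.
Euclidean: no — a S d and a S d, but not d S d.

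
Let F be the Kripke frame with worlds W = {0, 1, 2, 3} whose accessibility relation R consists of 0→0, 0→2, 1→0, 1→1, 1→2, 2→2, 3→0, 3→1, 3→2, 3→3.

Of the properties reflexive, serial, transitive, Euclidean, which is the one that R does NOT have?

Reflexive: yes — every world is R-related to itself.
Serial: yes — every world has a successor (e.g. 0 R 0).
Transitive: yes — every two-step R-path is closed by a direct edge.
Euclidean: no — 1 R 2 and 1 R 0, but not 2 R 0.
Only Euclidean fails.

Euclidean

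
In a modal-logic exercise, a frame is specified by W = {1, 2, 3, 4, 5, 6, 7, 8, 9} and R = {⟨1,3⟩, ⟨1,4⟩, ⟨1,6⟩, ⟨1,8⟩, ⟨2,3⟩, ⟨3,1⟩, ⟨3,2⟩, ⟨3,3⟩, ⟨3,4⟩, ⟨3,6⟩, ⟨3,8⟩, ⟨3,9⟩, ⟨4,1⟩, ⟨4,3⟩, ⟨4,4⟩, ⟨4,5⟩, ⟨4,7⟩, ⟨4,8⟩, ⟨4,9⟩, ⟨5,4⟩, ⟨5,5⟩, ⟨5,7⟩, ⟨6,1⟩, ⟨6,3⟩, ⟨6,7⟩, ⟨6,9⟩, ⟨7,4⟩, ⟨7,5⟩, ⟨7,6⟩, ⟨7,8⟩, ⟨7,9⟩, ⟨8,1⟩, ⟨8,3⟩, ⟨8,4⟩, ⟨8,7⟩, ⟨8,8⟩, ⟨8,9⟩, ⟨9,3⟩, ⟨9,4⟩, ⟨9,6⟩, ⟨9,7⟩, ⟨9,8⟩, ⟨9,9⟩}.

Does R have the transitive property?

No

Transitive: no — 1 R 3 and 3 R 2, but not 1 R 2.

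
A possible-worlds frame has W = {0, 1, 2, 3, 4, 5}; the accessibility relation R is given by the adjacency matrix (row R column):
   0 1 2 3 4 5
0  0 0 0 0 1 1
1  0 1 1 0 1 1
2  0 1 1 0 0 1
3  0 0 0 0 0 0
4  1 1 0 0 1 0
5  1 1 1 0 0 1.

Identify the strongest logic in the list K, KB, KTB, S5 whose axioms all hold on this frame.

KB

Symmetric (axiom B): yes — every pair in R has its reverse in R.
Reflexive (axiom T): no — 0 is not related to itself.
Euclidean (axiom 5): no — 0 R 4 and 0 R 5, but not 4 R 5.
So F validates K, KB; KTB would additionally require R to be reflexive. The strongest is KB.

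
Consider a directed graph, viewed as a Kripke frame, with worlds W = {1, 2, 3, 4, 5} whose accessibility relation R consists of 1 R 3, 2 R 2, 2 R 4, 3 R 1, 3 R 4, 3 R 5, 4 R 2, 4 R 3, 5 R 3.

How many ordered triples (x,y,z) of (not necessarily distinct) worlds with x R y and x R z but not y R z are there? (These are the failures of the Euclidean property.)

15

Enumerating: (1,3,3), (2,4,4), (3,1,1), (3,1,4), (3,1,5), (3,4,1), (3,4,4), (3,4,5), (3,5,1), (3,5,4), (3,5,5), (4,2,3), (4,3,2), (4,3,3), (5,3,3).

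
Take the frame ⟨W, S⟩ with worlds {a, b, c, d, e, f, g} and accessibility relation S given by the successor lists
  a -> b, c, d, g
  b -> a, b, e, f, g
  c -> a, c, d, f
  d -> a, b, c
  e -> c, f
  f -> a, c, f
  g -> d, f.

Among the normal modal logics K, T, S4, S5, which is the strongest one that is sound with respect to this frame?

K

Reflexive (axiom T): no — a is not related to itself.
Transitive (axiom 4): no — a S b and b S e, but not a S e.
Euclidean (axiom 5): no — a S b and a S c, but not b S c.
So F validates K; T would additionally require S to be reflexive. The strongest is K.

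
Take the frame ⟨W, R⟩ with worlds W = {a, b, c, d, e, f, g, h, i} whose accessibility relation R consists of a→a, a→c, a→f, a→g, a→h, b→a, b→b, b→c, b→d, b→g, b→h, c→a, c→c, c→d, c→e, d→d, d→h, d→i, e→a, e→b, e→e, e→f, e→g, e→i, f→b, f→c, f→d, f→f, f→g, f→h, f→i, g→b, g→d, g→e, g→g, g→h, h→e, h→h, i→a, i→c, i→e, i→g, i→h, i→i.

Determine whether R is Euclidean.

No

Euclidean: no — a R c and a R f, but not c R f.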